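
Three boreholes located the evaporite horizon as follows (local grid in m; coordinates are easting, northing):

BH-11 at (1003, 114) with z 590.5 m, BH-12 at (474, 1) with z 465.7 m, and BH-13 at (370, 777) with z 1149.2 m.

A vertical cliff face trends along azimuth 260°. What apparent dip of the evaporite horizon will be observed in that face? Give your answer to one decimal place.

Two edge vectors: BH-11→BH-12 = (-529, -113, -124.8), BH-11→BH-13 = (-633, 663, 558.7).
Normal n = (BH-11→BH-12) × (BH-11→BH-13) = (19609.3, 374550.7, -422256).
So ∂z/∂easting = −n_x/n_z = 0.04644 and ∂z/∂northing = −n_y/n_z = 0.88702.
Unit vector along 260° is (sin 260°, cos 260°) = (-0.9848, -0.1736).
Slope in that direction = a·(-0.9848) + b·(-0.1736) = −0.19976.
Apparent dip = arctan|0.19976| = 11.3° (true dip is 41.6°, so apparent ≤ true as expected).

11.3°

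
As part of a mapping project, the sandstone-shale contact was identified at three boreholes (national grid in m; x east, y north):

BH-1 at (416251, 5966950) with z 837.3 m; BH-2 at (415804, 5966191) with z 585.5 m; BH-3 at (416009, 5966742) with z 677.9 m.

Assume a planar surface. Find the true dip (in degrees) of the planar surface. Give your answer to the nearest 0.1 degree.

37.4°

Let the plane be z = a·x + b·y + c.
BH-2−BH-1: −447a − 759b = −251.8;  BH-3−BH-1: −242a − 208b = −159.4.
Solving gives a = 0.75644, b = −0.11374.
Gradient magnitude |∇z| = √(a² + b²) = √(0.57219 + 0.01294) = 0.76494.
True dip = arctan(0.76494) = 37.4°, dipping toward W (azimuth ≈ 279°).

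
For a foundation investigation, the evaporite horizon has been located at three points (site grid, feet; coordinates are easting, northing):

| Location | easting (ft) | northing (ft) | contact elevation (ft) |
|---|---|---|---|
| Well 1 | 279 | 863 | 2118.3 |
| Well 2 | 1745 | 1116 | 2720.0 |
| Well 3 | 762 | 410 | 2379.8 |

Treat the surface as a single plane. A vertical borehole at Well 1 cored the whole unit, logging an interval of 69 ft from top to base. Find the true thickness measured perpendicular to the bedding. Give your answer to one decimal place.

63.0 ft

Let the plane be z = a·easting + b·northing + c.
Well 2−Well 1: 1466a + 253b = 601.7;  Well 3−Well 1: 483a − 453b = 261.5.
Solving gives a = 0.43079, b = −0.11794.
|∇z| = √(a²+b²) = 0.44664, so dip δ = arctan(0.44664) = 24.07°.
True thickness = vertical thickness × cos δ = 69 × cos 24.07° = 63.0 ft.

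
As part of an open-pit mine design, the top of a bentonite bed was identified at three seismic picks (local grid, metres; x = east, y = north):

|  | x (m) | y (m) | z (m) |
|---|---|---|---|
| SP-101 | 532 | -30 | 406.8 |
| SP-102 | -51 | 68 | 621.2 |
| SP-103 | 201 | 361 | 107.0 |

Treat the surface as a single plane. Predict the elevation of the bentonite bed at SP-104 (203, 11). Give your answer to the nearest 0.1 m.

545.8 m

Let the plane be z = a·x + b·y + c.
SP-102−SP-101: −583a + 98b = 214.4;  SP-103−SP-101: −331a + 391b = −299.8.
Solving gives a = −0.57904, b = −1.25694.
Then c = 406.8 − a·532 − b·-30 = 677.14.
At (203, 11): z = −117.5 − 13.8 + 677.14 = 545.8 m.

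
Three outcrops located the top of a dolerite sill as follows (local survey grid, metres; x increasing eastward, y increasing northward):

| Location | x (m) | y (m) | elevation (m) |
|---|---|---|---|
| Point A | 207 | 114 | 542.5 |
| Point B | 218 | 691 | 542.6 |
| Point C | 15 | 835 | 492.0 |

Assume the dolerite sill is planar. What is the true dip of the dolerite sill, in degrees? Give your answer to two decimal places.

13.83°

Let the plane be z = a·x + b·y + c.
Point B−Point A: 11a + 577b = 0.1;  Point C−Point A: −192a + 721b = −50.5.
Solving gives a = 0.24606, b = −0.00452.
Gradient magnitude |∇z| = √(a² + b²) = √(0.06054 + 0.00002) = 0.24610.
True dip = arctan(0.24610) = 13.83°, dipping toward W (azimuth ≈ 271°).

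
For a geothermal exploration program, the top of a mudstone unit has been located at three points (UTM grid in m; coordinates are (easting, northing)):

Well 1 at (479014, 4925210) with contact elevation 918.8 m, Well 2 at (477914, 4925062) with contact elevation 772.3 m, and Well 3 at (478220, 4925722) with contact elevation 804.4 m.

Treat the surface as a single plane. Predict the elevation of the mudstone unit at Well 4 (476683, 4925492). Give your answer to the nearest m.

Let the plane be z = a·E + b·N + c.
Well 2−Well 1: −1100a − 148b = −146.5;  Well 3−Well 1: −794a + 512b = −114.4.
Solving gives a = 0.13506329, b = −0.01398389.
Then c = 918.8 − a·479014 − b·4925210 = 5095.18.
At (476683, 4925492): z = 64382.4 − 68877.5 + 5095.18 = 600.0 m.

600 m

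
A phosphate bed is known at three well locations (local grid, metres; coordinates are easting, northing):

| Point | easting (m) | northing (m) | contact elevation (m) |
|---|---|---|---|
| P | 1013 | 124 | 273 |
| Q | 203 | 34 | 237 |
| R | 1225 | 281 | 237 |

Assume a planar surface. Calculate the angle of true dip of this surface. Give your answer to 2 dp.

19.30°

Two edge vectors: P→Q = (-810, -90, -36), P→R = (212, 157, -36).
Normal n = (P→Q) × (P→R) = (8892, -36792, -108090).
So ∂z/∂easting = −n_x/n_z = 0.08226 and ∂z/∂northing = −n_y/n_z = −0.34038.
Gradient magnitude |∇z| = √(a² + b²) = √(0.00677 + 0.11586) = 0.35018.
True dip = arctan(0.35018) = 19.30°, dipping toward NNW (azimuth ≈ 346°).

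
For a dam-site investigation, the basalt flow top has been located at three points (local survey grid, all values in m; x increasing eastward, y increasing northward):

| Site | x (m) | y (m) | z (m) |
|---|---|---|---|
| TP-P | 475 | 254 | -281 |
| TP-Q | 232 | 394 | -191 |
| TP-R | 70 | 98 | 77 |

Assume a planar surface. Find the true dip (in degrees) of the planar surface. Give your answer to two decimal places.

40.80°

Let the plane be z = a·x + b·y + c.
TP-Q−TP-P: −243a + 140b = 90;  TP-R−TP-P: −405a − 156b = 358.
Solving gives a = −0.67817, b = −0.53425.
Gradient magnitude |∇z| = √(a² + b²) = √(0.45991 + 0.28542) = 0.86332.
True dip = arctan(0.86332) = 40.80°, dipping toward NE (azimuth ≈ 052°).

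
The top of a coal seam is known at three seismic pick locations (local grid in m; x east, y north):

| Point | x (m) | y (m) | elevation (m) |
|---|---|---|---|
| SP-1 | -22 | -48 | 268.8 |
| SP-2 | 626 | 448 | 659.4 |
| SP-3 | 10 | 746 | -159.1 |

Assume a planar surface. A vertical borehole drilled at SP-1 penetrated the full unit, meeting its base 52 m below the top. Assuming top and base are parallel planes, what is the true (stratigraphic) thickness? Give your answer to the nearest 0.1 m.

33.3 m

Let the plane be z = a·x + b·y + c.
SP-2−SP-1: 648a + 496b = 390.6;  SP-3−SP-1: 32a + 794b = −427.9.
Solving gives a = 1.04760, b = −0.58114.
|∇z| = √(a²+b²) = 1.19799, so dip δ = arctan(1.19799) = 50.15°.
True thickness = vertical thickness × cos δ = 52 × cos 50.15° = 33.3 m.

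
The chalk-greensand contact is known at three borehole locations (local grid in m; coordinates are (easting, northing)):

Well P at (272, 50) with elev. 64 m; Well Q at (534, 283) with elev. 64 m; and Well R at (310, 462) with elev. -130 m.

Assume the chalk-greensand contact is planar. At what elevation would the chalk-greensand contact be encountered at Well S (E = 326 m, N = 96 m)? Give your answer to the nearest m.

Two edge vectors: Well P→Well Q = (262, 233, 0), Well P→Well R = (38, 412, -194).
Normal n = (Well P→Well Q) × (Well P→Well R) = (-45202, 50828, 99090).
So ∂z/∂E = −n_x/n_z = 0.45617 and ∂z/∂N = −n_y/n_z = −0.51295.
Intercept c from Well P: 64 − 124.08 + 25.65 = −34.43.
At (326, 96): z = 148.7 − 49.2 − 34.43 = 65.0 m.

65 m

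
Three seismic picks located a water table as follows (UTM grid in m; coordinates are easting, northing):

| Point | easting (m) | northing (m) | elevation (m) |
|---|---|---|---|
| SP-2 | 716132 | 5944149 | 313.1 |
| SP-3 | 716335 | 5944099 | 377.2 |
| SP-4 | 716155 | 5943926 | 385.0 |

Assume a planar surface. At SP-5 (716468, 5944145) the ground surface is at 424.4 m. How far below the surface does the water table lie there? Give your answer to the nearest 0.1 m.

28.6 m

Two edge vectors: SP-2→SP-3 = (203, -50, 64.1), SP-2→SP-4 = (23, -223, 71.9).
Normal n = (SP-2→SP-3) × (SP-2→SP-4) = (10699.3, -13121.4, -44119).
So ∂z/∂easting = −n_x/n_z = 0.242510030 and ∂z/∂northing = −n_y/n_z = −0.297409279.
Intercept c from SP-2: 313.1 − 173669.19 + 1767845.07 = 1594488.98.
At (716468, 5944145): z_contact = 173750.68 − 1767843.88 + 1594488.98 = 395.77 m.
Depth below ground = 424.4 − 395.77 = 28.6 m.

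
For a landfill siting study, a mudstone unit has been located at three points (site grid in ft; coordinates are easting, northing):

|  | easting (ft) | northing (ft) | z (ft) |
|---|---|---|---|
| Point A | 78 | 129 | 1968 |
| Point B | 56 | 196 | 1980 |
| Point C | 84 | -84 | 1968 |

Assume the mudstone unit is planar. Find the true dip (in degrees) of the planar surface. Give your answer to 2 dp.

30.83°

Let the plane be z = a·easting + b·northing + c.
Point B−Point A: −22a + 67b = 12;  Point C−Point A: 6a − 213b = 0.
Solving gives a = −0.59664, b = −0.01681.
Gradient magnitude |∇z| = √(a² + b²) = √(0.35598 + 0.00028) = 0.59688.
True dip = arctan(0.59688) = 30.83°, dipping toward E (azimuth ≈ 088°).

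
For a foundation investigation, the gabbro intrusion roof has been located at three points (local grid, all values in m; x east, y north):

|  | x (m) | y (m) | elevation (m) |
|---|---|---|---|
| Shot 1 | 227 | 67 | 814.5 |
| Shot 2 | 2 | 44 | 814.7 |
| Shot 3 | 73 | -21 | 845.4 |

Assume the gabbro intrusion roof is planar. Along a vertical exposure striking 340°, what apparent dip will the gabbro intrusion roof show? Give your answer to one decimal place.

Two edge vectors: Shot 1→Shot 2 = (-225, -23, 0.2), Shot 1→Shot 3 = (-154, -88, 30.9).
Normal n = (Shot 1→Shot 2) × (Shot 1→Shot 3) = (-693.1, 6921.7, 16258).
So ∂z/∂x = −n_x/n_z = 0.04263 and ∂z/∂y = −n_y/n_z = −0.42574.
Unit vector along 340° is (sin 340°, cos 340°) = (-0.3420, 0.9397).
Slope in that direction = a·(-0.3420) + b·(0.9397) = −0.41465.
Apparent dip = arctan|0.41465| = 22.5° (true dip is 23.2°, so apparent ≤ true as expected).

22.5°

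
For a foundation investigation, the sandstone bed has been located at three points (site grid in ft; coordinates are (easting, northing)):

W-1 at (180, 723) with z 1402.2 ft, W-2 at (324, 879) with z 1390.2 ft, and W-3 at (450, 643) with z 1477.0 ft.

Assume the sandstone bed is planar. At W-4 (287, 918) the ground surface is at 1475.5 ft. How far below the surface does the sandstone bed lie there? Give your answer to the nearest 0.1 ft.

102.9 ft

Two edge vectors: W-1→W-2 = (144, 156, -12), W-1→W-3 = (270, -80, 74.8).
Normal n = (W-1→W-2) × (W-1→W-3) = (10708.8, -14011.2, -53640).
So ∂z/∂E = −n_x/n_z = 0.19964 and ∂z/∂N = −n_y/n_z = −0.26121.
Intercept c from W-1: 1402.2 − 35.94 + 188.85 = 1555.12.
At (287, 918): z_contact = 57.30 − 239.79 + 1555.12 = 1372.63 ft.
Depth below ground = 1475.5 − 1372.63 = 102.9 ft.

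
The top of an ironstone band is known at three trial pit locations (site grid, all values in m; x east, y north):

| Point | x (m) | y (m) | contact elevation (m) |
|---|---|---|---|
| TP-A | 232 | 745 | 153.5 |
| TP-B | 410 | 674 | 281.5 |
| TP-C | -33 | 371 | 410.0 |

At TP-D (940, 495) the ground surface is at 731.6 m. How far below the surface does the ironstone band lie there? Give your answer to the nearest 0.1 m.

99.2 m

Let the plane be z = a·x + b·y + c.
TP-B−TP-A: 178a − 71b = 128;  TP-C−TP-A: −265a − 374b = 256.5.
Solving gives a = 0.34737, b = −0.93196.
Then c = 153.5 − a·232 − b·745 = 767.22.
At (940, 495): z_contact = 326.52 − 461.32 + 767.22 = 632.42 m.
Depth below ground = 731.6 − 632.42 = 99.2 m.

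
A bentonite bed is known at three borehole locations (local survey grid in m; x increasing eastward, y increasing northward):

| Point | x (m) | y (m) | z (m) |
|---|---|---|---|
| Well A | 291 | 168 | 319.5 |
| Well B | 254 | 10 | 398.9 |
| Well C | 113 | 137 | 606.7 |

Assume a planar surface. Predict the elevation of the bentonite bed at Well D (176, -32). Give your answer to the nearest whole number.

528 m

Two edge vectors: Well A→Well B = (-37, -158, 79.4), Well A→Well C = (-178, -31, 287.2).
Normal n = (Well A→Well B) × (Well A→Well C) = (-42916.2, -3506.8, -26977).
So ∂z/∂x = −n_x/n_z = −1.59084 and ∂z/∂y = −n_y/n_z = −0.12999.
Intercept c from Well A: 319.5 + 462.94 + 21.84 = 804.27.
At (176, -32): z = −280.0 + 4.2 + 804.27 = 528.4 m.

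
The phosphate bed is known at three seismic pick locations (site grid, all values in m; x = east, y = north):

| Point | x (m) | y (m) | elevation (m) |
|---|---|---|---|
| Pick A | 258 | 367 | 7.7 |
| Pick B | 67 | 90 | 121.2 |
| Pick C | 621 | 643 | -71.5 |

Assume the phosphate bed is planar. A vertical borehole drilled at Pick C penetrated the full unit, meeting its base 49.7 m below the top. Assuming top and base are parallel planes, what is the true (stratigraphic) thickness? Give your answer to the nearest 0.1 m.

43.0 m

Let the plane be z = a·x + b·y + c.
Pick B−Pick A: −191a − 277b = 113.5;  Pick C−Pick A: 363a + 276b = −79.2.
Solving gives a = 0.19625, b = −0.54507.
|∇z| = √(a²+b²) = 0.57932, so dip δ = arctan(0.57932) = 30.08°.
True thickness = vertical thickness × cos δ = 49.7 × cos 30.08° = 43.0 m.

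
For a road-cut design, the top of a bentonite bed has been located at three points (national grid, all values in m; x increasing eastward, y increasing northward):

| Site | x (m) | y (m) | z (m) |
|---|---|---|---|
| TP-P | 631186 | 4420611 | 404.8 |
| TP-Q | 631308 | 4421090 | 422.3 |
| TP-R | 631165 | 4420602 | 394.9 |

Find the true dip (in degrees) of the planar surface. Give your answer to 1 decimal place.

27.5°

Let the plane be z = a·x + b·y + c.
TP-Q−TP-P: 122a + 479b = 17.5;  TP-R−TP-P: −21a − 9b = −9.9.
Solving gives a = 0.51162, b = −0.09377.
Gradient magnitude |∇z| = √(a² + b²) = √(0.26175 + 0.00879) = 0.52014.
True dip = arctan(0.52014) = 27.5°, dipping toward W (azimuth ≈ 280°).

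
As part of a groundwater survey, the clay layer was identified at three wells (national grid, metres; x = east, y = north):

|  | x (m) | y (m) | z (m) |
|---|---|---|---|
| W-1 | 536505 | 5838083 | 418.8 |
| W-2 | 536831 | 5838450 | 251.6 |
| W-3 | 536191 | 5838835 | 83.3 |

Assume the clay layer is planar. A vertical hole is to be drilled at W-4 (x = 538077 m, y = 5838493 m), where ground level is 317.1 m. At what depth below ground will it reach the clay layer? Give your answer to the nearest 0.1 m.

Let the plane be z = a·x + b·y + c.
W-2−W-1: 326a + 367b = −167.2;  W-3−W-1: −314a + 752b = −335.5.
Solving gives a = −0.007230778, b = −0.449162851.
Then c = 418.8 − a·536505 − b·5838083 = 2626548.16.
At (538077, 5838493): z_contact = −3890.72 − 2622434.16 + 2626548.16 = 223.28 m.
Depth below ground = 317.1 − 223.28 = 93.8 m.

93.8 m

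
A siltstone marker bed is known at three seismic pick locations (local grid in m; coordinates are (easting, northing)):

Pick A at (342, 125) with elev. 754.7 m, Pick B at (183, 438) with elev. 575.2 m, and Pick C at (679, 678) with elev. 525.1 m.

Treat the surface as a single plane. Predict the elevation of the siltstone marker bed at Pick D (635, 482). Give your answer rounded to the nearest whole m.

617 m

Let the plane be z = a·E + b·N + c.
Pick B−Pick A: −159a + 313b = −179.5;  Pick C−Pick A: 337a + 553b = −229.6.
Solving gives a = 0.14166, b = −0.50152.
Then c = 754.7 − a·342 − b·125 = 768.94.
At (635, 482): z = 90.0 − 241.7 + 768.94 = 617.2 m.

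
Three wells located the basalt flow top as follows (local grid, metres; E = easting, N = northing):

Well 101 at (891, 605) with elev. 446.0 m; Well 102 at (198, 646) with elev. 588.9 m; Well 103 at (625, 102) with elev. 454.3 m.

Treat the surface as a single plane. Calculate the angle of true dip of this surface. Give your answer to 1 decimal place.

12.4°

Let the plane be z = a·E + b·N + c.
Well 102−Well 101: −693a + 41b = 142.9;  Well 103−Well 101: −266a − 503b = 8.3.
Solving gives a = −0.20090, b = 0.08974.
Gradient magnitude |∇z| = √(a² + b²) = √(0.04036 + 0.00805) = 0.22003.
True dip = arctan(0.22003) = 12.4°, dipping toward ESE (azimuth ≈ 114°).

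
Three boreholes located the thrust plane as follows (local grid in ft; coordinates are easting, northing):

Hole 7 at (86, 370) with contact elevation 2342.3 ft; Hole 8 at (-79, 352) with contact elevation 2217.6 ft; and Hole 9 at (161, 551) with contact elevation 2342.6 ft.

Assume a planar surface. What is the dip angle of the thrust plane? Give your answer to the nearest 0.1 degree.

Two edge vectors: Hole 7→Hole 8 = (-165, -18, -124.7), Hole 7→Hole 9 = (75, 181, 0.3).
Normal n = (Hole 7→Hole 8) × (Hole 7→Hole 9) = (22565.3, -9303, -28515).
So ∂z/∂easting = −n_x/n_z = 0.79135 and ∂z/∂northing = −n_y/n_z = −0.32625.
Gradient magnitude |∇z| = √(a² + b²) = √(0.62623 + 0.10644) = 0.85596.
True dip = arctan(0.85596) = 40.6°, dipping toward WNW (azimuth ≈ 292°).

40.6°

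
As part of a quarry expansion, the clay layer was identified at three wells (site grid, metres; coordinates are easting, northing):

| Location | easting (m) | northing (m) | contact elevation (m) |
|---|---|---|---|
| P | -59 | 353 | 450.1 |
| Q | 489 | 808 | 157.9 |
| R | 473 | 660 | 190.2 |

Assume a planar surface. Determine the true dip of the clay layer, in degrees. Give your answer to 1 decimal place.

Let the plane be z = a·easting + b·northing + c.
Q−P: 548a + 455b = −292.2;  R−P: 532a + 307b = −259.9.
Solving gives a = −0.38672, b = −0.17644.
Gradient magnitude |∇z| = √(a² + b²) = √(0.14955 + 0.03113) = 0.42507.
True dip = arctan(0.42507) = 23.0°, dipping toward ENE (azimuth ≈ 065°).

23.0°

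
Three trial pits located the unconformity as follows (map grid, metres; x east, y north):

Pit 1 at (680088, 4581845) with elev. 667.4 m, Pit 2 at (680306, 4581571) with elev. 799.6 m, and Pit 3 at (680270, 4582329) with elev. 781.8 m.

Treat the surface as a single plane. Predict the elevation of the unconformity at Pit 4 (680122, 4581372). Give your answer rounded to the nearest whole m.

Let the plane be z = a·x + b·y + c.
Pit 2−Pit 1: 218a − 274b = 132.2;  Pit 3−Pit 1: 182a + 484b = 114.4.
Solving gives a = 0.61353070, b = 0.00565581.
Then c = 667.4 − a·680088 − b·4581845 = −442501.52.
At (680122, 4581372): z = 417275.7 + 25911.4 − 442501.52 = 685.6 m.

686 m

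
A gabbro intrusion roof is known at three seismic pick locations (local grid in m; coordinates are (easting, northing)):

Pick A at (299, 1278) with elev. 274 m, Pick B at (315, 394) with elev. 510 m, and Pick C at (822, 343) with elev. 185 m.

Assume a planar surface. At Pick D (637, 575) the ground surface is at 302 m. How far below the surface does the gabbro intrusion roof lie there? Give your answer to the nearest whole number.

Two edge vectors: Pick A→Pick B = (16, -884, 236), Pick A→Pick C = (523, -935, -89).
Normal n = (Pick A→Pick B) × (Pick A→Pick C) = (299336, 124852, 447372).
So ∂z/∂E = −n_x/n_z = −0.66910 and ∂z/∂N = −n_y/n_z = −0.27908.
Intercept c from Pick A: 274 + 200.06 + 356.66 = 830.72.
At (637, 575): z_contact = −426.2 − 160.5 + 830.72 = 244.0 m.
Depth below ground = 302 − 244.0 = 58 m.

58 m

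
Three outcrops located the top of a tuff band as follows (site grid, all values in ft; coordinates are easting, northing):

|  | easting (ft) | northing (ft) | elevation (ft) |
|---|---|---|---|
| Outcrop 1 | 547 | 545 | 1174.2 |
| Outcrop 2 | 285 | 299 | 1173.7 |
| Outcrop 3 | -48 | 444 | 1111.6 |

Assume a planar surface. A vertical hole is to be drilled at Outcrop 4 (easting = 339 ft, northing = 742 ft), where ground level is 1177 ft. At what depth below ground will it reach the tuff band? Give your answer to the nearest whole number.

Let the plane be z = a·easting + b·northing + c.
Outcrop 2−Outcrop 1: −262a − 246b = −0.5;  Outcrop 3−Outcrop 1: −595a − 101b = −62.6.
Solving gives a = 0.12801, b = −0.13430.
Then c = 1174.2 − a·547 − b·545 = 1177.37.
At (339, 742): z_contact = 43.4 − 99.7 + 1177.37 = 1121.1 ft.
Depth below ground = 1177 − 1121.1 = 56 ft.

56 ft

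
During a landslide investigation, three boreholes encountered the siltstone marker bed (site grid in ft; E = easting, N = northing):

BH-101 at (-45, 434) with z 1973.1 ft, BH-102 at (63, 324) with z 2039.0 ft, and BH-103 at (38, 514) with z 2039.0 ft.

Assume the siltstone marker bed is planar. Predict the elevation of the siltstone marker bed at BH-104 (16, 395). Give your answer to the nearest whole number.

2012 ft

Two edge vectors: BH-101→BH-102 = (108, -110, 65.9), BH-101→BH-103 = (83, 80, 65.9).
Normal n = (BH-101→BH-102) × (BH-101→BH-103) = (-12521, -1647.5, 17770).
So ∂z/∂E = −n_x/n_z = 0.70461 and ∂z/∂N = −n_y/n_z = 0.09271.
Intercept c from BH-101: 1973.1 + 31.71 − 40.24 = 1964.57.
At (16, 395): z = 11.3 + 36.6 + 1964.57 = 2012.5 ft.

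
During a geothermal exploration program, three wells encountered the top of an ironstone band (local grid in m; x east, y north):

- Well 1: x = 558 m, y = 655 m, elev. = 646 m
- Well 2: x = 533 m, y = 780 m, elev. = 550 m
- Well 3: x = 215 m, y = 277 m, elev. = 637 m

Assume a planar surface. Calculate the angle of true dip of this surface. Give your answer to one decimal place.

43.5°

Two edge vectors: Well 1→Well 2 = (-25, 125, -96), Well 1→Well 3 = (-343, -378, -9).
Normal n = (Well 1→Well 2) × (Well 1→Well 3) = (-37413, 32703, 52325).
So ∂z/∂x = −n_x/n_z = 0.71501 and ∂z/∂y = −n_y/n_z = −0.62500.
Gradient magnitude |∇z| = √(a² + b²) = √(0.51124 + 0.39062) = 0.94967.
True dip = arctan(0.94967) = 43.5°, dipping toward NW (azimuth ≈ 311°).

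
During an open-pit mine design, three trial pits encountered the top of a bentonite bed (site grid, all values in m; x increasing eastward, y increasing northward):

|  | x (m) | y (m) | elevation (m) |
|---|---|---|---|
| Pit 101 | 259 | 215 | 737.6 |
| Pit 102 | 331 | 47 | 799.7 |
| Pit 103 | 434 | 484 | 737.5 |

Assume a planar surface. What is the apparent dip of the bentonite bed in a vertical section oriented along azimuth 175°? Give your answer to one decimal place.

Let the plane be z = a·x + b·y + c.
Pit 102−Pit 101: 72a − 168b = 62.1;  Pit 103−Pit 101: 175a + 269b = −0.1.
Solving gives a = 0.34219, b = −0.22299.
Unit vector along 175° is (sin 175°, cos 175°) = (0.0872, -0.9962).
Slope in that direction = a·(0.0872) + b·(-0.9962) = 0.25196.
Apparent dip = arctan|0.25196| = 14.1° (true dip is 22.2°, so apparent ≤ true as expected).

14.1°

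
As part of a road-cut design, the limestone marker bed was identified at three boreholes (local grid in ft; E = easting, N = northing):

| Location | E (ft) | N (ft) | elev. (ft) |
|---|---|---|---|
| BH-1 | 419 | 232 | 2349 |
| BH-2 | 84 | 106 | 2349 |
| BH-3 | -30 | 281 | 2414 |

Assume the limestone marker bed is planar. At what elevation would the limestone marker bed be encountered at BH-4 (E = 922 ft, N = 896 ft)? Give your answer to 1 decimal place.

2490.7 ft

Let the plane be z = a·E + b·N + c.
BH-2−BH-1: −335a − 126b = 0;  BH-3−BH-1: −449a + 49b = 65.
Solving gives a = −0.11221, b = 0.29833.
Then c = 2349 − a·419 − b·232 = 2326.80.
At (922, 896): z = −103.5 + 267.3 + 2326.80 = 2490.7 ft.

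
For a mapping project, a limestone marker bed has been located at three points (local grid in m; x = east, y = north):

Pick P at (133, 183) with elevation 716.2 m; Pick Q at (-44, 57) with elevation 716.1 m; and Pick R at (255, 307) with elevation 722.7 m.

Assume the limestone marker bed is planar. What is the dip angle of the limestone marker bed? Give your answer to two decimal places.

11.98°

Two edge vectors: Pick P→Pick Q = (-177, -126, -0.1), Pick P→Pick R = (122, 124, 6.5).
Normal n = (Pick P→Pick Q) × (Pick P→Pick R) = (-806.6, 1138.3, -6576).
So ∂z/∂x = −n_x/n_z = −0.12266 and ∂z/∂y = −n_y/n_z = 0.17310.
Gradient magnitude |∇z| = √(a² + b²) = √(0.01505 + 0.02996) = 0.21215.
True dip = arctan(0.21215) = 11.98°, dipping toward SE (azimuth ≈ 145°).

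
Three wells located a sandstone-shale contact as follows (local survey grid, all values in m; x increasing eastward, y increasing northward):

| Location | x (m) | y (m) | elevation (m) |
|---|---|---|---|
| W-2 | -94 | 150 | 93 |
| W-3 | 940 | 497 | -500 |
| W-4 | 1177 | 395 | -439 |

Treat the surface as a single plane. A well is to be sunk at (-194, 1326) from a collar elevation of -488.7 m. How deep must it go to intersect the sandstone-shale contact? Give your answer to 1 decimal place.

Two edge vectors: W-2→W-3 = (1034, 347, -593), W-2→W-4 = (1271, 245, -532).
Normal n = (W-2→W-3) × (W-2→W-4) = (-39319, -203615, -187707).
So ∂z/∂x = −n_x/n_z = −0.209470 and ∂z/∂y = −n_y/n_z = −1.084749.
Intercept c from W-2: 93 − 19.69 + 162.71 = 236.02.
At (-194, 1326): z_contact = 40.64 − 1438.38 + 236.02 = -1161.72 m.
Depth below ground = -488.7 − (-1161.72) = 673.0 m.

673.0 m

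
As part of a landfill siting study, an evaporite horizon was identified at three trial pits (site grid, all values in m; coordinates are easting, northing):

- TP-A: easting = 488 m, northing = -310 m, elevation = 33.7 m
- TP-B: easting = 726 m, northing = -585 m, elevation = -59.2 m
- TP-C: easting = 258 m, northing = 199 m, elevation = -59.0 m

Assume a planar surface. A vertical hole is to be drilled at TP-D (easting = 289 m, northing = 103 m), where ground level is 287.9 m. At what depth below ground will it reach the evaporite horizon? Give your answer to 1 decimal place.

Let the plane be z = a·easting + b·northing + c.
TP-B−TP-A: 238a − 275b = −92.9;  TP-C−TP-A: −230a + 509b = −92.7.
Solving gives a = −1.25714, b = −0.75018.
Then c = 33.7 − a·488 − b·-310 = 414.63.
At (289, 103): z_contact = −363.31 − 77.27 + 414.63 = -25.95 m.
Depth below ground = 287.9 − (-25.95) = 313.9 m.

313.9 m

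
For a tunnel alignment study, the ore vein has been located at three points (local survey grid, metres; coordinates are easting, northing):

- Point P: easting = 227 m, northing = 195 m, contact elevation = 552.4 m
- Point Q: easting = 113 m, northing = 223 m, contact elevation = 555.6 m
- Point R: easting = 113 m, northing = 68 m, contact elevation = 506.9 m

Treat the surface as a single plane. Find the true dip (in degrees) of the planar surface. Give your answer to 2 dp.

17.64°

Two edge vectors: Point P→Point Q = (-114, 28, 3.2), Point P→Point R = (-114, -127, -45.5).
Normal n = (Point P→Point Q) × (Point P→Point R) = (-867.6, -5551.8, 17670).
So ∂z/∂easting = −n_x/n_z = 0.04910 and ∂z/∂northing = −n_y/n_z = 0.31419.
Gradient magnitude |∇z| = √(a² + b²) = √(0.00241 + 0.09872) = 0.31801.
True dip = arctan(0.31801) = 17.64°, dipping toward S (azimuth ≈ 189°).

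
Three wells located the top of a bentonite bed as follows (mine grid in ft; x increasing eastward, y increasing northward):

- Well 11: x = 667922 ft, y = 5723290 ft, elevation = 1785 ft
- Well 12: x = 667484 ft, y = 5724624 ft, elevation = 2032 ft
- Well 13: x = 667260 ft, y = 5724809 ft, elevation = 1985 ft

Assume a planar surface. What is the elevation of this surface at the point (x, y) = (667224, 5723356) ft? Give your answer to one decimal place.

1460.6 ft

Two edge vectors: Well 11→Well 12 = (-438, 1334, 247), Well 11→Well 13 = (-662, 1519, 200).
Normal n = (Well 11→Well 12) × (Well 11→Well 13) = (-108393, -75914, 217786).
So ∂z/∂x = −n_x/n_z = 0.497704168 and ∂z/∂y = −n_y/n_z = 0.348571534.
Intercept c from Well 11: 1785 − 332427.56 − 1994975.97 = −2325618.54.
At (667224, 5723356): z = 332080.2 + 1994999.0 − 2325618.54 = 1460.6 ft.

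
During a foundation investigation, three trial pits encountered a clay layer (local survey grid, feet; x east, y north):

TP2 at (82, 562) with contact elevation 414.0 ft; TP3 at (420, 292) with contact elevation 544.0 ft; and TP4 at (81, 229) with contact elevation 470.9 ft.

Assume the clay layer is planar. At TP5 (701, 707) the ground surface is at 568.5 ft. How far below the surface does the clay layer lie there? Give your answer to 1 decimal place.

26.2 ft

Let the plane be z = a·x + b·y + c.
TP3−TP2: 338a − 270b = 130;  TP4−TP2: −1a − 333b = 56.9.
Solving gives a = 0.24753, b = −0.17161.
Then c = 414 − a·82 − b·562 = 490.15.
At (701, 707): z_contact = 173.52 − 121.33 + 490.15 = 542.34 ft.
Depth below ground = 568.5 − 542.34 = 26.2 ft.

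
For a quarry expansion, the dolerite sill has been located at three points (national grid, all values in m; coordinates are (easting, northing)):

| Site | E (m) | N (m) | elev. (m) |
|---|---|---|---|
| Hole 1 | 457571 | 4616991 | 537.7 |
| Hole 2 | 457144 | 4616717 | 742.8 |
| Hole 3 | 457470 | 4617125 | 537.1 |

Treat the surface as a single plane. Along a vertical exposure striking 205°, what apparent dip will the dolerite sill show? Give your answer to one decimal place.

19.8°

Let the plane be z = a·E + b·N + c.
Hole 2−Hole 1: −427a − 274b = 205.1;  Hole 3−Hole 1: −101a + 134b = −0.6.
Solving gives a = −0.32181, b = −0.24704.
Unit vector along 205° is (sin 205°, cos 205°) = (-0.4226, -0.9063).
Slope in that direction = a·(-0.4226) + b·(-0.9063) = 0.35989.
Apparent dip = arctan|0.35989| = 19.8° (true dip is 22.1°, so apparent ≤ true as expected).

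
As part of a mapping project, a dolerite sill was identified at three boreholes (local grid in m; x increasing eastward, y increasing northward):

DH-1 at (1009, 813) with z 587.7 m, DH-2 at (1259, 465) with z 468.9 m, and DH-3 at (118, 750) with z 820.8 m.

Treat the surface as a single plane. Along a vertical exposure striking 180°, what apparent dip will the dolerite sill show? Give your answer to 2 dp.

Let the plane be z = a·x + b·y + c.
DH-2−DH-1: 250a − 348b = −118.8;  DH-3−DH-1: −891a − 63b = 233.1.
Solving gives a = −0.27194, b = 0.14602.
Unit vector along 180° is (sin 180°, cos 180°) = (0.0000, -1.0000).
Slope in that direction = a·(0.0000) + b·(-1.0000) = −0.14602.
Apparent dip = arctan|0.14602| = 8.31° (true dip is 17.2°, so apparent ≤ true as expected).

8.31°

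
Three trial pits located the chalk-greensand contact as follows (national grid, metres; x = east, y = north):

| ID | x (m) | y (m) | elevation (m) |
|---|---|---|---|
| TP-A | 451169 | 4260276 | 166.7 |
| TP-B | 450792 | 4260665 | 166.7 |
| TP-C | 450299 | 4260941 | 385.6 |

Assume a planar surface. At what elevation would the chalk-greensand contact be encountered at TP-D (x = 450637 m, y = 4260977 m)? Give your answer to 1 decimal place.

23.6 m

Two edge vectors: TP-A→TP-B = (-377, 389, 0), TP-A→TP-C = (-870, 665, 218.9).
Normal n = (TP-A→TP-B) × (TP-A→TP-C) = (85152.1, 82525.3, 87725).
So ∂z/∂x = −n_x/n_z = −0.970670846 and ∂z/∂y = −n_y/n_z = −0.940727273.
Intercept c from TP-A: 166.7 + 437936.60 + 4007757.82 = 4445861.12.
At (450637, 4260977): z = −437420.2 − 4008417.3 + 4445861.12 = 23.6 m.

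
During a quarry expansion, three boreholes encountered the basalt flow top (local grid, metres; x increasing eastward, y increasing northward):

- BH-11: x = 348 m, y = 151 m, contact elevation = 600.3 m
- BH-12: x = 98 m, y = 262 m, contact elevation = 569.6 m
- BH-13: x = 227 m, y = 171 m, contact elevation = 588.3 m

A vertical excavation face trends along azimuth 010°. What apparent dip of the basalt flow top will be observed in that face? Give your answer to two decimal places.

3.93°

Let the plane be z = a·x + b·y + c.
BH-12−BH-11: −250a + 111b = −30.7;  BH-13−BH-11: −121a + 20b = −12.
Solving gives a = 0.08516, b = −0.08477.
Unit vector along 010° is (sin 10°, cos 10°) = (0.1736, 0.9848).
Slope in that direction = a·(0.1736) + b·(0.9848) = −0.06869.
Apparent dip = arctan|0.06869| = 3.93° (true dip is 6.9°, so apparent ≤ true as expected).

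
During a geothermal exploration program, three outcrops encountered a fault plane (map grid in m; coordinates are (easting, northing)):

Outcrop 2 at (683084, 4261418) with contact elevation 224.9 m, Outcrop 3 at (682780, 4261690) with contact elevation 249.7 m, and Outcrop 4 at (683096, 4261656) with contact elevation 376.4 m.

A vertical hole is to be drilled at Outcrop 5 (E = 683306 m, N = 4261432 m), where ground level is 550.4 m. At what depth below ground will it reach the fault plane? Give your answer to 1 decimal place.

Let the plane be z = a·E + b·N + c.
Outcrop 3−Outcrop 2: −304a + 272b = 24.8;  Outcrop 4−Outcrop 2: 12a + 238b = 151.5.
Solving gives a = 0.466906475, b = 0.613013119.
Then c = 224.9 − a·683084 − b·4261418 = −2931016.58.
At (683306, 4261432): z_contact = 319040.00 + 2612313.72 − 2931016.58 = 337.14 m.
Depth below ground = 550.4 − 337.14 = 213.3 m.

213.3 m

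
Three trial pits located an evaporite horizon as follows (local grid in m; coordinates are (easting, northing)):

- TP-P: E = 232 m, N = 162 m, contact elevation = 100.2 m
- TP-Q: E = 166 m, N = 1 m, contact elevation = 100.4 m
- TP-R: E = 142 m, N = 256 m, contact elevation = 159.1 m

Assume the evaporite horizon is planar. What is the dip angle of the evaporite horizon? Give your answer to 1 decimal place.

Let the plane be z = a·E + b·N + c.
TP-Q−TP-P: −66a − 161b = 0.2;  TP-R−TP-P: −90a + 94b = 58.9.
Solving gives a = −0.45915, b = 0.18698.
Gradient magnitude |∇z| = √(a² + b²) = √(0.21082 + 0.03496) = 0.49577.
True dip = arctan(0.49577) = 26.4°, dipping toward ESE (azimuth ≈ 112°).

26.4°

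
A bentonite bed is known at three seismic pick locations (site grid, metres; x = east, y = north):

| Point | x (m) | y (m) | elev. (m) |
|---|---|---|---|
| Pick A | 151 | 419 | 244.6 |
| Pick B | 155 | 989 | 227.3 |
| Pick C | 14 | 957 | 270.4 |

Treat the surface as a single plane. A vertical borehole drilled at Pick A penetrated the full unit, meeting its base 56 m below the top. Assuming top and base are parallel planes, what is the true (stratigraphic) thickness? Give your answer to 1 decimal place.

53.6 m

Two edge vectors: Pick A→Pick B = (4, 570, -17.3), Pick A→Pick C = (-137, 538, 25.8).
Normal n = (Pick A→Pick B) × (Pick A→Pick C) = (24013.4, 2266.9, 80242).
So ∂z/∂x = −n_x/n_z = −0.29926 and ∂z/∂y = −n_y/n_z = −0.02825.
|∇z| = √(a²+b²) = 0.30059, so dip δ = arctan(0.30059) = 16.73°.
True thickness = vertical thickness × cos δ = 56 × cos 16.73° = 53.6 m.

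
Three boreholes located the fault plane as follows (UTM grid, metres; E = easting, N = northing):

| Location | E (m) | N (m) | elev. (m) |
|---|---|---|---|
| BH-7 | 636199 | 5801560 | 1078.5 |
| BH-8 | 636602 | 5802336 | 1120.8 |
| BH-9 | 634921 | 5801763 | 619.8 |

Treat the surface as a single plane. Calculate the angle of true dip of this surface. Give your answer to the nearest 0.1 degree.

19.8°

Let the plane be z = a·E + b·N + c.
BH-8−BH-7: 403a + 776b = 42.3;  BH-9−BH-7: −1278a + 203b = −458.7.
Solving gives a = 0.33957, b = −0.12184.
Gradient magnitude |∇z| = √(a² + b²) = √(0.11531 + 0.01484) = 0.36076.
True dip = arctan(0.36076) = 19.8°, dipping toward WNW (azimuth ≈ 290°).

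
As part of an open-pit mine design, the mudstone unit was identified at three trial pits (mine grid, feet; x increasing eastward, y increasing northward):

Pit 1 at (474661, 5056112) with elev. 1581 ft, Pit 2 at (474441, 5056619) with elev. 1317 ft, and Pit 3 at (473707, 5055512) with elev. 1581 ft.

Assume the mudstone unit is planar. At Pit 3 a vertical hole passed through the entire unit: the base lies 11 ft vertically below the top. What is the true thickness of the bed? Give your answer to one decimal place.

9.9 ft

Two edge vectors: Pit 1→Pit 2 = (-220, 507, -264), Pit 1→Pit 3 = (-954, -600, 0).
Normal n = (Pit 1→Pit 2) × (Pit 1→Pit 3) = (-158400, 251856, 615678).
So ∂z/∂x = −n_x/n_z = 0.25728 and ∂z/∂y = −n_y/n_z = −0.40907.
|∇z| = √(a²+b²) = 0.48325, so dip δ = arctan(0.48325) = 25.79°.
True thickness = vertical thickness × cos δ = 11 × cos 25.79° = 9.9 ft.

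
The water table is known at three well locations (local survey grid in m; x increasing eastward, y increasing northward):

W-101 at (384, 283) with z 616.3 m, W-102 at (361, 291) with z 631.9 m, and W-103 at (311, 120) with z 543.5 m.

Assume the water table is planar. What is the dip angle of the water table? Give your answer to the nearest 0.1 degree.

38.4°

Two edge vectors: W-101→W-102 = (-23, 8, 15.6), W-101→W-103 = (-73, -163, -72.8).
Normal n = (W-101→W-102) × (W-101→W-103) = (1960.4, -2813.2, 4333).
So ∂z/∂x = −n_x/n_z = −0.45243 and ∂z/∂y = −n_y/n_z = 0.64925.
Gradient magnitude |∇z| = √(a² + b²) = √(0.20470 + 0.42153) = 0.79134.
True dip = arctan(0.79134) = 38.4°, dipping toward SE (azimuth ≈ 145°).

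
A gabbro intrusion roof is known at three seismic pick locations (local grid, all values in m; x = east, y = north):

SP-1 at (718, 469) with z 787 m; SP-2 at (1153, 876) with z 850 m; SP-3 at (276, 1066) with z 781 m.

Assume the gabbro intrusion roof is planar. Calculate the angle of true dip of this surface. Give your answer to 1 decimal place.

6.1°

Two edge vectors: SP-1→SP-2 = (435, 407, 63), SP-1→SP-3 = (-442, 597, -6).
Normal n = (SP-1→SP-2) × (SP-1→SP-3) = (-40053, -25236, 439589).
So ∂z/∂x = −n_x/n_z = 0.09111 and ∂z/∂y = −n_y/n_z = 0.05741.
Gradient magnitude |∇z| = √(a² + b²) = √(0.00830 + 0.00330) = 0.10769.
True dip = arctan(0.10769) = 6.1°, dipping toward WSW (azimuth ≈ 238°).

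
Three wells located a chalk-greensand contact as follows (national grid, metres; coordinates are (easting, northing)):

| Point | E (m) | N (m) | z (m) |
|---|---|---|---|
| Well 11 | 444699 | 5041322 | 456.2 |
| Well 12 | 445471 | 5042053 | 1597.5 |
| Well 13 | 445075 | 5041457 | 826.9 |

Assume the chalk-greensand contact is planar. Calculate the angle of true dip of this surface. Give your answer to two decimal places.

Let the plane be z = a·E + b·N + c.
Well 12−Well 11: 772a + 731b = 1141.3;  Well 13−Well 11: 376a + 135b = 370.7.
Solving gives a = 0.68512, b = 0.83774.
Gradient magnitude |∇z| = √(a² + b²) = √(0.46939 + 0.70181) = 1.08222.
True dip = arctan(1.08222) = 47.26°, dipping toward SW (azimuth ≈ 219°).

47.26°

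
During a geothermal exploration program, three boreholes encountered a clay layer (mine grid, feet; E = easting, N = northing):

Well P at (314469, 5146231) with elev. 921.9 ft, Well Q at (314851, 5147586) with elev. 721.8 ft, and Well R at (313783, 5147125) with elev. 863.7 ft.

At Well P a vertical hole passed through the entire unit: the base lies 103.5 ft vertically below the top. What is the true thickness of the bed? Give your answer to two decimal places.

102.38 ft

Let the plane be z = a·E + b·N + c.
Well Q−Well P: 382a + 1355b = −200.1;  Well R−Well P: −686a + 894b = −58.2.
Solving gives a = −0.07870, b = −0.12549.
|∇z| = √(a²+b²) = 0.14812, so dip δ = arctan(0.14812) = 8.43°.
True thickness = vertical thickness × cos δ = 103.5 × cos 8.43° = 102.38 ft.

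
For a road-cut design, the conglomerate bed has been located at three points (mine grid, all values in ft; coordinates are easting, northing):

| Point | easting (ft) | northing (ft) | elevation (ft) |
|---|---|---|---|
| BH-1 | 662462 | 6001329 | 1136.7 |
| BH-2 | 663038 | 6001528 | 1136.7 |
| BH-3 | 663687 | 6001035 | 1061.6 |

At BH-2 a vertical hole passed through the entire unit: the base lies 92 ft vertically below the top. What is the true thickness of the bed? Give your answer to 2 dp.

Two edge vectors: BH-1→BH-2 = (576, 199, 0), BH-1→BH-3 = (1225, -294, -75.1).
Normal n = (BH-1→BH-2) × (BH-1→BH-3) = (-14944.9, 43257.6, -413119).
So ∂z/∂easting = −n_x/n_z = −0.03618 and ∂z/∂northing = −n_y/n_z = 0.10471.
|∇z| = √(a²+b²) = 0.11078, so dip δ = arctan(0.11078) = 6.32°.
True thickness = vertical thickness × cos δ = 92 × cos 6.32° = 91.44 ft.

91.44 ft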